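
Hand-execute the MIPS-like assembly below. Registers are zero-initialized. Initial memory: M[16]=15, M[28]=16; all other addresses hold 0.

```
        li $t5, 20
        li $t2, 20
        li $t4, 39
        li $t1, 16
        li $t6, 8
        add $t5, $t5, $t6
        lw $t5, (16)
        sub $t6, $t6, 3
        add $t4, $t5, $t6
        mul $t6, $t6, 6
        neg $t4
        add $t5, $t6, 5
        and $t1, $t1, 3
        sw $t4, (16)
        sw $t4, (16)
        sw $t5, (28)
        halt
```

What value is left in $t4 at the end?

-20

after li $t5, 20: $t5=20
after li $t2, 20: $t2=20
after li $t4, 39: $t4=39
after li $t1, 16: $t1=16
after li $t6, 8: $t6=8
after add $t5, $t5, $t6: $t5=20+8=28
after lw $t5, (16): $t5=M[16]=15
after sub $t6, $t6, 3: $t6=8-3=5
after add $t4, $t5, $t6: $t4=15+5=20
after mul $t6, $t6, 6: $t6=5*6=30
after neg $t4: $t4=-(20)=-20
after add $t5, $t6, 5: $t5=30+5=35
after and $t1, $t1, 3: $t1=16&3=0
sw $t4, (16) → M[16]=-20
sw $t4, (16) → M[16]=-20
sw $t5, (28) → M[28]=35
halt.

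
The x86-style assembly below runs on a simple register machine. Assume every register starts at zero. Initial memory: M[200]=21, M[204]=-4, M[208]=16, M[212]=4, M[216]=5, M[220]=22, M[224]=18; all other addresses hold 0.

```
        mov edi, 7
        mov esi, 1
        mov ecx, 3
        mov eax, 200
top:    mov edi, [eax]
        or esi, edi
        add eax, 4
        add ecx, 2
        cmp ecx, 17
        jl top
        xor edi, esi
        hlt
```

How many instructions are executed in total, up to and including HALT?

48

edi=7
esi=1
ecx=3
eax=200
edi=M[200]=21
esi=1|21=21
eax=200+4=204
ecx=3+2=5
cmp ecx, 17  (cmp 5,17)
jl top: taken
edi=M[204]=-4
esi=21|(-4)=-3
eax=204+4=208
ecx=5+2=7
cmp ecx, 17  (cmp 7,17)
jl top: taken
edi=M[208]=16
esi=(-3)|16=-3
eax=208+4=212
ecx=7+2=9
cmp ecx, 17  (cmp 9,17)
jl top: taken
edi=M[212]=4
esi=(-3)|4=-3
eax=212+4=216
ecx=9+2=11
cmp ecx, 17  (cmp 11,17)
jl top: taken
edi=M[216]=5
esi=(-3)|5=-3
eax=216+4=220
ecx=11+2=13
cmp ecx, 17  (cmp 13,17)
jl top: taken
edi=M[220]=22
esi=(-3)|22=-1
eax=220+4=224
ecx=13+2=15
cmp ecx, 17  (cmp 15,17)
jl top: taken
edi=M[224]=18
esi=(-1)|18=-1
eax=224+4=228
ecx=15+2=17
cmp ecx, 17  (cmp 17,17)
jl top: not taken
edi=18^(-1)=-19
halt.
Total executed instructions: 48.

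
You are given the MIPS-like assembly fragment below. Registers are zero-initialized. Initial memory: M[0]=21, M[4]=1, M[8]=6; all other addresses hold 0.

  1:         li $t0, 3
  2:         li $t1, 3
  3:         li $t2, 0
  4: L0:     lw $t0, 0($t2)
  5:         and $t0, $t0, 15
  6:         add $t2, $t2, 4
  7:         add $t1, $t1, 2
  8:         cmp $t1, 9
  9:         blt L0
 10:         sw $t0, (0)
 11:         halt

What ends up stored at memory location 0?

6

li $t0, 3 → $t0=3
li $t1, 3 → $t1=3
li $t2, 0 → $t2=0
lw $t0, 0($t2) → $t0=M[0]=21
and $t0, $t0, 15 → $t0=21&15=5
add $t2, $t2, 4 → $t2=0+4=4
add $t1, $t1, 2 → $t1=3+2=5
cmp $t1, 9  (cmp 5,9)
blt L0: taken
lw $t0, 0($t2) → $t0=M[4]=1
and $t0, $t0, 15 → $t0=1&15=1
add $t2, $t2, 4 → $t2=4+4=8
add $t1, $t1, 2 → $t1=5+2=7
cmp $t1, 9  (cmp 7,9)
blt L0: taken
lw $t0, 0($t2) → $t0=M[8]=6
and $t0, $t0, 15 → $t0=6&15=6
add $t2, $t2, 4 → $t2=8+4=12
add $t1, $t1, 2 → $t1=7+2=9
cmp $t1, 9  (cmp 9,9)
blt L0: not taken
sw $t0, (0) → M[0]=6
halt.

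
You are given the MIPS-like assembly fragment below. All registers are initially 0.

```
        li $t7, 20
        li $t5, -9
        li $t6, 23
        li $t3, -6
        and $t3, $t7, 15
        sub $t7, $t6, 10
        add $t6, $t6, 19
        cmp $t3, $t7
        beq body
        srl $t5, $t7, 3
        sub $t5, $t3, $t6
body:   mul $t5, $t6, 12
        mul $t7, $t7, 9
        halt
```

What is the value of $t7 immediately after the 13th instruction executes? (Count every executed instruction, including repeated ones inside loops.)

$t7=20
$t5=-9
$t6=23
$t3=-6
$t3=20&15=4
$t7=23-10=13
$t6=23+19=42
cmp $t3, $t7  (cmp 4,13)
beq body: not taken
$t5=13>>3=1
$t5=4-42=-38
$t5=42*12=504
$t7=13*9=117
After step 13: $t7 = 117.

117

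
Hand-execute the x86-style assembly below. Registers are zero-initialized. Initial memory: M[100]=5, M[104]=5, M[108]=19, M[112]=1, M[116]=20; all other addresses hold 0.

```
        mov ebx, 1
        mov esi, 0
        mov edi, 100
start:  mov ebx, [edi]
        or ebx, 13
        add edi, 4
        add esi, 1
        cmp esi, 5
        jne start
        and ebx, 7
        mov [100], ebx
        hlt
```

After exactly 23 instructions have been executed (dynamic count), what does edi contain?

mov ebx, 1 → ebx=1
mov esi, 0 → esi=0
mov edi, 100 → edi=100
mov ebx, [edi] → ebx=M[100]=5
or ebx, 13 → ebx=5|13=13
add edi, 4 → edi=100+4=104
add esi, 1 → esi=0+1=1
cmp esi, 5  (cmp 1,5)
jne start: taken
mov ebx, [edi] → ebx=M[104]=5
or ebx, 13 → ebx=5|13=13
add edi, 4 → edi=104+4=108
add esi, 1 → esi=1+1=2
cmp esi, 5  (cmp 2,5)
jne start: taken
mov ebx, [edi] → ebx=M[108]=19
or ebx, 13 → ebx=19|13=31
add edi, 4 → edi=108+4=112
add esi, 1 → esi=2+1=3
cmp esi, 5  (cmp 3,5)
jne start: taken
mov ebx, [edi] → ebx=M[112]=1
or ebx, 13 → ebx=1|13=13
After step 23: edi = 112.

112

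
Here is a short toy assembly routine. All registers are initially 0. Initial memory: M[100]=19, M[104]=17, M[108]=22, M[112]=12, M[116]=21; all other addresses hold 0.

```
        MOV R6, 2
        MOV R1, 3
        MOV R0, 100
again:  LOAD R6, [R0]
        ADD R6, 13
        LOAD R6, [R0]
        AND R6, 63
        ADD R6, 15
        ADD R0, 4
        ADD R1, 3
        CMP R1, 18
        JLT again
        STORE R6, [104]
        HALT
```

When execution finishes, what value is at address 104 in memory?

MOV R6, 2 → R6=2
MOV R1, 3 → R1=3
MOV R0, 100 → R0=100
LOAD R6, [R0] → R6=M[100]=19
ADD R6, 13 → R6=19+13=32
LOAD R6, [R0] → R6=M[100]=19
AND R6, 63 → R6=19&63=19
ADD R6, 15 → R6=19+15=34
ADD R0, 4 → R0=100+4=104
ADD R1, 3 → R1=3+3=6
CMP R1, 18  (cmp 6,18)
JLT again: taken
LOAD R6, [R0] → R6=M[104]=17
ADD R6, 13 → R6=17+13=30
LOAD R6, [R0] → R6=M[104]=17
AND R6, 63 → R6=17&63=17
ADD R6, 15 → R6=17+15=32
ADD R0, 4 → R0=104+4=108
ADD R1, 3 → R1=6+3=9
CMP R1, 18  (cmp 9,18)
JLT again: taken
LOAD R6, [R0] → R6=M[108]=22
ADD R6, 13 → R6=22+13=35
LOAD R6, [R0] → R6=M[108]=22
AND R6, 63 → R6=22&63=22
ADD R6, 15 → R6=22+15=37
ADD R0, 4 → R0=108+4=112
ADD R1, 3 → R1=9+3=12
CMP R1, 18  (cmp 12,18)
JLT again: taken
LOAD R6, [R0] → R6=M[112]=12
ADD R6, 13 → R6=12+13=25
LOAD R6, [R0] → R6=M[112]=12
AND R6, 63 → R6=12&63=12
ADD R6, 15 → R6=12+15=27
ADD R0, 4 → R0=112+4=116
ADD R1, 3 → R1=12+3=15
CMP R1, 18  (cmp 15,18)
JLT again: taken
LOAD R6, [R0] → R6=M[116]=21
ADD R6, 13 → R6=21+13=34
LOAD R6, [R0] → R6=M[116]=21
AND R6, 63 → R6=21&63=21
ADD R6, 15 → R6=21+15=36
ADD R0, 4 → R0=116+4=120
ADD R1, 3 → R1=15+3=18
CMP R1, 18  (cmp 18,18)
JLT again: not taken
STORE R6, [104] → M[104]=36
halt.

36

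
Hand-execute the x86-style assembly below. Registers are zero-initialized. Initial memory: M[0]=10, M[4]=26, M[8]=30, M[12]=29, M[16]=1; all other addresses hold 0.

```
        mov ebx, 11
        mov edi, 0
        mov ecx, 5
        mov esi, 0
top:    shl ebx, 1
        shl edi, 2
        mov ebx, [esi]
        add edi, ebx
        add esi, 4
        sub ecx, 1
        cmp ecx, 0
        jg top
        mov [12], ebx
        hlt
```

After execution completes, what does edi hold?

4821

ebx=11
edi=0
ecx=5
esi=0
ebx=11<<1=22
edi=0<<2=0
ebx=M[0]=10
edi=0+10=10
esi=0+4=4
ecx=5-1=4
cmp ecx, 0  (cmp 4,0)
jg top: taken
ebx=10<<1=20
edi=10<<2=40
ebx=M[4]=26
edi=40+26=66
esi=4+4=8
ecx=4-1=3
cmp ecx, 0  (cmp 3,0)
jg top: taken
ebx=26<<1=52
edi=66<<2=264
ebx=M[8]=30
edi=264+30=294
esi=8+4=12
ecx=3-1=2
cmp ecx, 0  (cmp 2,0)
jg top: taken
ebx=30<<1=60
edi=294<<2=1176
ebx=M[12]=29
edi=1176+29=1205
esi=12+4=16
ecx=2-1=1
cmp ecx, 0  (cmp 1,0)
jg top: taken
ebx=29<<1=58
edi=1205<<2=4820
ebx=M[16]=1
edi=4820+1=4821
esi=16+4=20
ecx=1-1=0
cmp ecx, 0  (cmp 0,0)
jg top: not taken
mov [12], ebx → M[12]=1
halt.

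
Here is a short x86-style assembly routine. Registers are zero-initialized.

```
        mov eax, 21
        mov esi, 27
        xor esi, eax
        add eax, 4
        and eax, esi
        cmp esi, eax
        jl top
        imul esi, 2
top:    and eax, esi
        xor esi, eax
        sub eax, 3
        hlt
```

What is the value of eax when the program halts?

mov eax, 21 → eax=21
mov esi, 27 → esi=27
xor esi, eax → esi=27^21=14
add eax, 4 → eax=21+4=25
and eax, esi → eax=25&14=8
cmp esi, eax  (cmp 14,8)
jl top: not taken
imul esi, 2 → esi=14*2=28
and eax, esi → eax=8&28=8
xor esi, eax → esi=28^8=20
sub eax, 3 → eax=8-3=5
halt.

5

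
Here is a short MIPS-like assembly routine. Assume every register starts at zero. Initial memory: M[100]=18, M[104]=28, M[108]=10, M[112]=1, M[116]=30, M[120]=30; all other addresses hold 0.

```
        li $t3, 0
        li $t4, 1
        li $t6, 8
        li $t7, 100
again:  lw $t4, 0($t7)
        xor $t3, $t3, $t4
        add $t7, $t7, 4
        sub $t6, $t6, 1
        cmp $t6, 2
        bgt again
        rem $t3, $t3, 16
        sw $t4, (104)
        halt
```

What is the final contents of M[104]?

li $t3, 0 → $t3=0
li $t4, 1 → $t4=1
li $t6, 8 → $t6=8
li $t7, 100 → $t7=100
lw $t4, 0($t7) → $t4=M[100]=18
xor $t3, $t3, $t4 → $t3=0^18=18
add $t7, $t7, 4 → $t7=100+4=104
sub $t6, $t6, 1 → $t6=8-1=7
cmp $t6, 2  (cmp 7,2)
bgt again: taken
lw $t4, 0($t7) → $t4=M[104]=28
xor $t3, $t3, $t4 → $t3=18^28=14
add $t7, $t7, 4 → $t7=104+4=108
sub $t6, $t6, 1 → $t6=7-1=6
cmp $t6, 2  (cmp 6,2)
bgt again: taken
lw $t4, 0($t7) → $t4=M[108]=10
xor $t3, $t3, $t4 → $t3=14^10=4
add $t7, $t7, 4 → $t7=108+4=112
sub $t6, $t6, 1 → $t6=6-1=5
cmp $t6, 2  (cmp 5,2)
bgt again: taken
lw $t4, 0($t7) → $t4=M[112]=1
xor $t3, $t3, $t4 → $t3=4^1=5
add $t7, $t7, 4 → $t7=112+4=116
sub $t6, $t6, 1 → $t6=5-1=4
cmp $t6, 2  (cmp 4,2)
bgt again: taken
lw $t4, 0($t7) → $t4=M[116]=30
xor $t3, $t3, $t4 → $t3=5^30=27
add $t7, $t7, 4 → $t7=116+4=120
sub $t6, $t6, 1 → $t6=4-1=3
cmp $t6, 2  (cmp 3,2)
bgt again: taken
lw $t4, 0($t7) → $t4=M[120]=30
xor $t3, $t3, $t4 → $t3=27^30=5
add $t7, $t7, 4 → $t7=120+4=124
sub $t6, $t6, 1 → $t6=3-1=2
cmp $t6, 2  (cmp 2,2)
bgt again: not taken
rem $t3, $t3, 16 → $t3=5%16=5
sw $t4, (104) → M[104]=30
halt.

30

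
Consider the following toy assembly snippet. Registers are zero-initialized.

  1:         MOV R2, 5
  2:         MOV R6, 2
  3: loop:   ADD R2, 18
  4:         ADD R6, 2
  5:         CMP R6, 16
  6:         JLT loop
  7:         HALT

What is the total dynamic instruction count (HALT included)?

after MOV R2, 5: R2=5
after MOV R6, 2: R6=2
after ADD R2, 18: R2=5+18=23
after ADD R6, 2: R6=2+2=4
CMP R6, 16  (cmp 4,16)
JLT loop: taken
after ADD R2, 18: R2=23+18=41
after ADD R6, 2: R6=4+2=6
CMP R6, 16  (cmp 6,16)
JLT loop: taken
after ADD R2, 18: R2=41+18=59
after ADD R6, 2: R6=6+2=8
CMP R6, 16  (cmp 8,16)
JLT loop: taken
after ADD R2, 18: R2=59+18=77
after ADD R6, 2: R6=8+2=10
CMP R6, 16  (cmp 10,16)
JLT loop: taken
after ADD R2, 18: R2=77+18=95
after ADD R6, 2: R6=10+2=12
CMP R6, 16  (cmp 12,16)
JLT loop: taken
after ADD R2, 18: R2=95+18=113
after ADD R6, 2: R6=12+2=14
CMP R6, 16  (cmp 14,16)
JLT loop: taken
after ADD R2, 18: R2=113+18=131
after ADD R6, 2: R6=14+2=16
CMP R6, 16  (cmp 16,16)
JLT loop: not taken
halt.
Total executed instructions: 31.

31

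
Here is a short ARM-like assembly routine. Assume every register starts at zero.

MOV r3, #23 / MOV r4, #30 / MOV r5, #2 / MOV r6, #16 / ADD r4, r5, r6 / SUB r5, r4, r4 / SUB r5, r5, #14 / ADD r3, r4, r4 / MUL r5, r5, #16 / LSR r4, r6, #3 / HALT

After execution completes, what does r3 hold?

r3=23
r4=30
r5=2
r6=16
r4=2+16=18
r5=18-18=0
r5=0-14=-14
r3=18+18=36
r5=(-14)*16=-224
r4=16>>3=2
halt.

36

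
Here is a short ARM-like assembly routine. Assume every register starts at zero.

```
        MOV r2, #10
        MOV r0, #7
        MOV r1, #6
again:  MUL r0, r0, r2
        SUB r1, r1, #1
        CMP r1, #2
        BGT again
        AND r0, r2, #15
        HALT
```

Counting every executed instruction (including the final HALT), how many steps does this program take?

21

after MOV r2, #10: r2=10
after MOV r0, #7: r0=7
after MOV r1, #6: r1=6
after MUL r0, r0, r2: r0=7*10=70
after SUB r1, r1, #1: r1=6-1=5
CMP r1, #2  (cmp 5,2)
BGT again: taken
after MUL r0, r0, r2: r0=70*10=700
after SUB r1, r1, #1: r1=5-1=4
CMP r1, #2  (cmp 4,2)
BGT again: taken
after MUL r0, r0, r2: r0=700*10=7000
after SUB r1, r1, #1: r1=4-1=3
CMP r1, #2  (cmp 3,2)
BGT again: taken
after MUL r0, r0, r2: r0=7000*10=70000
after SUB r1, r1, #1: r1=3-1=2
CMP r1, #2  (cmp 2,2)
BGT again: not taken
after AND r0, r2, #15: r0=10&15=10
halt.
Total executed instructions: 21.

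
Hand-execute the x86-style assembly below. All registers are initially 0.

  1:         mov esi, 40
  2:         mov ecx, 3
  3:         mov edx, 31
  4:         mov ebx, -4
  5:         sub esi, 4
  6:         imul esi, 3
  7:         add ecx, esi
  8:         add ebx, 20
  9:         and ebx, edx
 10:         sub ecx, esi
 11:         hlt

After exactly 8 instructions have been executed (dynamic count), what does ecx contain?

111

after mov esi, 40: esi=40
after mov ecx, 3: ecx=3
after mov edx, 31: edx=31
after mov ebx, -4: ebx=-4
after sub esi, 4: esi=40-4=36
after imul esi, 3: esi=36*3=108
after add ecx, esi: ecx=3+108=111
after add ebx, 20: ebx=(-4)+20=16
After step 8: ecx = 111.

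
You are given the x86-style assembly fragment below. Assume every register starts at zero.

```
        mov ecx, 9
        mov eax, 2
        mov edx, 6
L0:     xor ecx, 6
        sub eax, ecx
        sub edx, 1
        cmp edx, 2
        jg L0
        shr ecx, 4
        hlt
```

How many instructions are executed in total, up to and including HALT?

25

after mov ecx, 9: ecx=9
after mov eax, 2: eax=2
after mov edx, 6: edx=6
after xor ecx, 6: ecx=9^6=15
after sub eax, ecx: eax=2-15=-13
after sub edx, 1: edx=6-1=5
cmp edx, 2  (cmp 5,2)
jg L0: taken
after xor ecx, 6: ecx=15^6=9
after sub eax, ecx: eax=(-13)-9=-22
after sub edx, 1: edx=5-1=4
cmp edx, 2  (cmp 4,2)
jg L0: taken
after xor ecx, 6: ecx=9^6=15
after sub eax, ecx: eax=(-22)-15=-37
after sub edx, 1: edx=4-1=3
cmp edx, 2  (cmp 3,2)
jg L0: taken
after xor ecx, 6: ecx=15^6=9
after sub eax, ecx: eax=(-37)-9=-46
after sub edx, 1: edx=3-1=2
cmp edx, 2  (cmp 2,2)
jg L0: not taken
after shr ecx, 4: ecx=9>>4=0
halt.
Total executed instructions: 25.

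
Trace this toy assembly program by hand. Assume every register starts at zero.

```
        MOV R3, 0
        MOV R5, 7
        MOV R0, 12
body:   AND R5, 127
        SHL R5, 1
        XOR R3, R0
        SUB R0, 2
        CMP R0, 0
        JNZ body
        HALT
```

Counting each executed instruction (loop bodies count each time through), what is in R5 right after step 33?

224

MOV R3, 0 → R3=0
MOV R5, 7 → R5=7
MOV R0, 12 → R0=12
AND R5, 127 → R5=7&127=7
SHL R5, 1 → R5=7<<1=14
XOR R3, R0 → R3=0^12=12
SUB R0, 2 → R0=12-2=10
CMP R0, 0  (cmp 10,0)
JNZ body: taken
AND R5, 127 → R5=14&127=14
SHL R5, 1 → R5=14<<1=28
XOR R3, R0 → R3=12^10=6
SUB R0, 2 → R0=10-2=8
CMP R0, 0  (cmp 8,0)
JNZ body: taken
AND R5, 127 → R5=28&127=28
SHL R5, 1 → R5=28<<1=56
XOR R3, R0 → R3=6^8=14
SUB R0, 2 → R0=8-2=6
CMP R0, 0  (cmp 6,0)
JNZ body: taken
AND R5, 127 → R5=56&127=56
SHL R5, 1 → R5=56<<1=112
XOR R3, R0 → R3=14^6=8
SUB R0, 2 → R0=6-2=4
CMP R0, 0  (cmp 4,0)
JNZ body: taken
AND R5, 127 → R5=112&127=112
SHL R5, 1 → R5=112<<1=224
XOR R3, R0 → R3=8^4=12
SUB R0, 2 → R0=4-2=2
CMP R0, 0  (cmp 2,0)
JNZ body: taken
After step 33: R5 = 224.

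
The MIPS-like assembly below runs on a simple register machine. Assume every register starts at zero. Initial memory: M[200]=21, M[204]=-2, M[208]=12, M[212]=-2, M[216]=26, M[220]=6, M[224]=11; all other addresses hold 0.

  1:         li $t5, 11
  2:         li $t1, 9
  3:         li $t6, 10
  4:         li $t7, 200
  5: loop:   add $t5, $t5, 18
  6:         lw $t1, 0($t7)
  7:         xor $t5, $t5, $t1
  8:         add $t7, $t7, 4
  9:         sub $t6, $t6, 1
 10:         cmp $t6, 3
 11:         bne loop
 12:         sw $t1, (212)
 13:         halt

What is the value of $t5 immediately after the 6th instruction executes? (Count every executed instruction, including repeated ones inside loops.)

29

$t5=11
$t1=9
$t6=10
$t7=200
$t5=11+18=29
$t1=M[200]=21
After step 6: $t5 = 29.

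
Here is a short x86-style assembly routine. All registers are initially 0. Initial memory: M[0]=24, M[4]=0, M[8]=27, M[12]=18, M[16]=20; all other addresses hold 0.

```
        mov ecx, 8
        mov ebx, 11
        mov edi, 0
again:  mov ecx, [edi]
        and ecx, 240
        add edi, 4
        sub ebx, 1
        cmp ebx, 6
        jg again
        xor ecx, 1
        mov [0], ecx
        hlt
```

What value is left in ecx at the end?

17

ecx=8
ebx=11
edi=0
ecx=M[0]=24
ecx=24&240=16
edi=0+4=4
ebx=11-1=10
cmp ebx, 6  (cmp 10,6)
jg again: taken
ecx=M[4]=0
ecx=0&240=0
edi=4+4=8
ebx=10-1=9
cmp ebx, 6  (cmp 9,6)
jg again: taken
ecx=M[8]=27
ecx=27&240=16
edi=8+4=12
ebx=9-1=8
cmp ebx, 6  (cmp 8,6)
jg again: taken
ecx=M[12]=18
ecx=18&240=16
edi=12+4=16
ebx=8-1=7
cmp ebx, 6  (cmp 7,6)
jg again: taken
ecx=M[16]=20
ecx=20&240=16
edi=16+4=20
ebx=7-1=6
cmp ebx, 6  (cmp 6,6)
jg again: not taken
ecx=16^1=17
mov [0], ecx → M[0]=17
halt.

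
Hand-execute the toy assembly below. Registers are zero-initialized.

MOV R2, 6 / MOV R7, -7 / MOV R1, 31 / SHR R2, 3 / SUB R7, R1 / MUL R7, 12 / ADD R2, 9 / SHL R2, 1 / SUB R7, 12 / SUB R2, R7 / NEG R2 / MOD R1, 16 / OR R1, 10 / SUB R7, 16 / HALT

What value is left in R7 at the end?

-484

R2=6
R7=-7
R1=31
R2=6>>3=0
R7=(-7)-31=-38
R7=(-38)*12=-456
R2=0+9=9
R2=9<<1=18
R7=(-456)-12=-468
R2=18-(-468)=486
R2=-(486)=-486
R1=31%16=15
R1=15|10=15
R7=(-468)-16=-484
halt.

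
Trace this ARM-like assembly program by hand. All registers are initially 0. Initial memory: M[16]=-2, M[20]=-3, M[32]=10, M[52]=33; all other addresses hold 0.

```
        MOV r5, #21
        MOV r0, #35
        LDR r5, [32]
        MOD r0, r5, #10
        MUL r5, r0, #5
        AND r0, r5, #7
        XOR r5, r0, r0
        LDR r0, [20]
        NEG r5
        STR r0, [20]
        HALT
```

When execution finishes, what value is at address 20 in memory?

after MOV r5, #21: r5=21
after MOV r0, #35: r0=35
after LDR r5, [32]: r5=M[32]=10
after MOD r0, r5, #10: r0=10%10=0
after MUL r5, r0, #5: r5=0*5=0
after AND r0, r5, #7: r0=0&7=0
after XOR r5, r0, r0: r5=0^0=0
after LDR r0, [20]: r0=M[20]=-3
after NEG r5: r5=-(0)=0
STR r0, [20] → M[20]=-3
halt.

-3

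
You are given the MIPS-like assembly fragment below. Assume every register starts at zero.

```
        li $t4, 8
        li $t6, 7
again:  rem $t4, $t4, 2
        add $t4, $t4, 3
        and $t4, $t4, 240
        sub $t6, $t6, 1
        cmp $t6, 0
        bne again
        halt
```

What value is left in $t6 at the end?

0

li $t4, 8 → $t4=8
li $t6, 7 → $t6=7
rem $t4, $t4, 2 → $t4=8%2=0
add $t4, $t4, 3 → $t4=0+3=3
and $t4, $t4, 240 → $t4=3&240=0
sub $t6, $t6, 1 → $t6=7-1=6
cmp $t6, 0  (cmp 6,0)
bne again: taken
rem $t4, $t4, 2 → $t4=0%2=0
add $t4, $t4, 3 → $t4=0+3=3
and $t4, $t4, 240 → $t4=3&240=0
sub $t6, $t6, 1 → $t6=6-1=5
cmp $t6, 0  (cmp 5,0)
bne again: taken
rem $t4, $t4, 2 → $t4=0%2=0
add $t4, $t4, 3 → $t4=0+3=3
and $t4, $t4, 240 → $t4=3&240=0
sub $t6, $t6, 1 → $t6=5-1=4
cmp $t6, 0  (cmp 4,0)
bne again: taken
rem $t4, $t4, 2 → $t4=0%2=0
add $t4, $t4, 3 → $t4=0+3=3
and $t4, $t4, 240 → $t4=3&240=0
sub $t6, $t6, 1 → $t6=4-1=3
cmp $t6, 0  (cmp 3,0)
bne again: taken
rem $t4, $t4, 2 → $t4=0%2=0
add $t4, $t4, 3 → $t4=0+3=3
and $t4, $t4, 240 → $t4=3&240=0
sub $t6, $t6, 1 → $t6=3-1=2
cmp $t6, 0  (cmp 2,0)
bne again: taken
rem $t4, $t4, 2 → $t4=0%2=0
add $t4, $t4, 3 → $t4=0+3=3
and $t4, $t4, 240 → $t4=3&240=0
sub $t6, $t6, 1 → $t6=2-1=1
cmp $t6, 0  (cmp 1,0)
bne again: taken
rem $t4, $t4, 2 → $t4=0%2=0
add $t4, $t4, 3 → $t4=0+3=3
and $t4, $t4, 240 → $t4=3&240=0
sub $t6, $t6, 1 → $t6=1-1=0
cmp $t6, 0  (cmp 0,0)
bne again: not taken
halt.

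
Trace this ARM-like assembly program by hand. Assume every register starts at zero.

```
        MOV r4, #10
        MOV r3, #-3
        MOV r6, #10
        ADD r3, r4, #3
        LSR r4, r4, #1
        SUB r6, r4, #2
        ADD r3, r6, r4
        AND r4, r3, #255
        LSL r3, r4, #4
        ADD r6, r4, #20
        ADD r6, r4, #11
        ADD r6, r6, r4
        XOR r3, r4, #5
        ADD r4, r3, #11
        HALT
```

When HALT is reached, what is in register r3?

r4=10
r3=-3
r6=10
r3=10+3=13
r4=10>>1=5
r6=5-2=3
r3=3+5=8
r4=8&255=8
r3=8<<4=128
r6=8+20=28
r6=8+11=19
r6=19+8=27
r3=8^5=13
r4=13+11=24
halt.

13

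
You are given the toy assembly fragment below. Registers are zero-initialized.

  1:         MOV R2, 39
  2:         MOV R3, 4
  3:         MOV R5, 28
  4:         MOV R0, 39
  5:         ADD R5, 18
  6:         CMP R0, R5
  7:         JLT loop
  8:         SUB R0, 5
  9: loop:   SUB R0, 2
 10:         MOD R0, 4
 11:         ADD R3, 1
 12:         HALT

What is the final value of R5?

after MOV R2, 39: R2=39
after MOV R3, 4: R3=4
after MOV R5, 28: R5=28
after MOV R0, 39: R0=39
after ADD R5, 18: R5=28+18=46
CMP R0, R5  (cmp 39,46)
JLT loop: taken
after SUB R0, 2: R0=39-2=37
after MOD R0, 4: R0=37%4=1
after ADD R3, 1: R3=4+1=5
halt.

46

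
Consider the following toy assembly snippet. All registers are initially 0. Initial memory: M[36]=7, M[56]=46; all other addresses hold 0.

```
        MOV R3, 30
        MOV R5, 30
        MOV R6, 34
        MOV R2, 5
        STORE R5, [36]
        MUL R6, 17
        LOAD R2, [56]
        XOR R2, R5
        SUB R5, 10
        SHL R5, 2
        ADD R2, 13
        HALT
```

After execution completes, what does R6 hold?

R3=30
R5=30
R6=34
R2=5
STORE R5, [36] → M[36]=30
R6=34*17=578
R2=M[56]=46
R2=46^30=48
R5=30-10=20
R5=20<<2=80
R2=48+13=61
halt.

578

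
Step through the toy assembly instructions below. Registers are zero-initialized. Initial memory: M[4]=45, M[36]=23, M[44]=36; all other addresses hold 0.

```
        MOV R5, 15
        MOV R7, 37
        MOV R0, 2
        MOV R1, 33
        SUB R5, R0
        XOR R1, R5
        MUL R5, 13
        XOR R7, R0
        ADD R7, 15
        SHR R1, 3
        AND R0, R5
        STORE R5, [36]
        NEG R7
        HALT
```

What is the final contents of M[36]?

MOV R5, 15 → R5=15
MOV R7, 37 → R7=37
MOV R0, 2 → R0=2
MOV R1, 33 → R1=33
SUB R5, R0 → R5=15-2=13
XOR R1, R5 → R1=33^13=44
MUL R5, 13 → R5=13*13=169
XOR R7, R0 → R7=37^2=39
ADD R7, 15 → R7=39+15=54
SHR R1, 3 → R1=44>>3=5
AND R0, R5 → R0=2&169=0
STORE R5, [36] → M[36]=169
NEG R7 → R7=-(54)=-54
halt.

169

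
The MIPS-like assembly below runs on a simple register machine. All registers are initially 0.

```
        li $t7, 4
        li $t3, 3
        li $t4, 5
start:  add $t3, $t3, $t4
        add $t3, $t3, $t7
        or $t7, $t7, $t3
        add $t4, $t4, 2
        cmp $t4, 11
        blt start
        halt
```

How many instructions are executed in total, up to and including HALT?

22

after li $t7, 4: $t7=4
after li $t3, 3: $t3=3
after li $t4, 5: $t4=5
after add $t3, $t3, $t4: $t3=3+5=8
after add $t3, $t3, $t7: $t3=8+4=12
after or $t7, $t7, $t3: $t7=4|12=12
after add $t4, $t4, 2: $t4=5+2=7
cmp $t4, 11  (cmp 7,11)
blt start: taken
after add $t3, $t3, $t4: $t3=12+7=19
after add $t3, $t3, $t7: $t3=19+12=31
after or $t7, $t7, $t3: $t7=12|31=31
after add $t4, $t4, 2: $t4=7+2=9
cmp $t4, 11  (cmp 9,11)
blt start: taken
after add $t3, $t3, $t4: $t3=31+9=40
after add $t3, $t3, $t7: $t3=40+31=71
after or $t7, $t7, $t3: $t7=31|71=95
after add $t4, $t4, 2: $t4=9+2=11
cmp $t4, 11  (cmp 11,11)
blt start: not taken
halt.
Total executed instructions: 22.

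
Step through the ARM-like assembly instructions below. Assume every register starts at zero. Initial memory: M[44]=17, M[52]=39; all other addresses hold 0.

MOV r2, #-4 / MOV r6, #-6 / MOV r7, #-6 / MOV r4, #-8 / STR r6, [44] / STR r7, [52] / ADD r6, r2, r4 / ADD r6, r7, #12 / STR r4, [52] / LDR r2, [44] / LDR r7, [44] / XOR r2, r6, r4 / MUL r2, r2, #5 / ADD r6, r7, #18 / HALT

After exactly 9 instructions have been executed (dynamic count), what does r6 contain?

after MOV r2, #-4: r2=-4
after MOV r6, #-6: r6=-6
after MOV r7, #-6: r7=-6
after MOV r4, #-8: r4=-8
STR r6, [44] → M[44]=-6
STR r7, [52] → M[52]=-6
after ADD r6, r2, r4: r6=(-4)+(-8)=-12
after ADD r6, r7, #12: r6=(-6)+12=6
STR r4, [52] → M[52]=-8
After step 9: r6 = 6.

6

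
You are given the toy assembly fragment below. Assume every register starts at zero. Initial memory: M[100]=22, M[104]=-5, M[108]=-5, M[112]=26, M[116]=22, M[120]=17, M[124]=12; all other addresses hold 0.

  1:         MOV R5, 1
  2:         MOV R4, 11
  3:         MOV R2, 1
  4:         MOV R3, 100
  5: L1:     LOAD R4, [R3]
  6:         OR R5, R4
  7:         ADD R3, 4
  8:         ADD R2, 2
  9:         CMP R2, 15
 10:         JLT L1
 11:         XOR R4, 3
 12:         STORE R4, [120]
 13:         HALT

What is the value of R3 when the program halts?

128

R5=1
R4=11
R2=1
R3=100
R4=M[100]=22
R5=1|22=23
R3=100+4=104
R2=1+2=3
CMP R2, 15  (cmp 3,15)
JLT L1: taken
R4=M[104]=-5
R5=23|(-5)=-1
R3=104+4=108
R2=3+2=5
CMP R2, 15  (cmp 5,15)
JLT L1: taken
R4=M[108]=-5
R5=(-1)|(-5)=-1
R3=108+4=112
R2=5+2=7
CMP R2, 15  (cmp 7,15)
JLT L1: taken
R4=M[112]=26
R5=(-1)|26=-1
R3=112+4=116
R2=7+2=9
CMP R2, 15  (cmp 9,15)
JLT L1: taken
R4=M[116]=22
R5=(-1)|22=-1
R3=116+4=120
R2=9+2=11
CMP R2, 15  (cmp 11,15)
JLT L1: taken
R4=M[120]=17
R5=(-1)|17=-1
R3=120+4=124
R2=11+2=13
CMP R2, 15  (cmp 13,15)
JLT L1: taken
R4=M[124]=12
R5=(-1)|12=-1
R3=124+4=128
R2=13+2=15
CMP R2, 15  (cmp 15,15)
JLT L1: not taken
R4=12^3=15
STORE R4, [120] → M[120]=15
halt.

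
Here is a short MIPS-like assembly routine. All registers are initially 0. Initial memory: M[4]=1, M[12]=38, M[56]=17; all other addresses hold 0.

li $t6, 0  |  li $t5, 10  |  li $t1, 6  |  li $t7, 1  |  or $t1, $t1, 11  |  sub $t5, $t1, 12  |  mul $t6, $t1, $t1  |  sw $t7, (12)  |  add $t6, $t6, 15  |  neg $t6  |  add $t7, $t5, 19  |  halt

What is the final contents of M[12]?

1

li $t6, 0 → $t6=0
li $t5, 10 → $t5=10
li $t1, 6 → $t1=6
li $t7, 1 → $t7=1
or $t1, $t1, 11 → $t1=6|11=15
sub $t5, $t1, 12 → $t5=15-12=3
mul $t6, $t1, $t1 → $t6=15*15=225
sw $t7, (12) → M[12]=1
add $t6, $t6, 15 → $t6=225+15=240
neg $t6 → $t6=-(240)=-240
add $t7, $t5, 19 → $t7=3+19=22
halt.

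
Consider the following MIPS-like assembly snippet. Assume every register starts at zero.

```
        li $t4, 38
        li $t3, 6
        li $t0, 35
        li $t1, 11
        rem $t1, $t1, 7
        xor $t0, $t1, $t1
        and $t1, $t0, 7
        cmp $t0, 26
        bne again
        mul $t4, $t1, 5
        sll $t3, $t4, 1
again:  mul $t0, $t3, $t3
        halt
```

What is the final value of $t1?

0

li $t4, 38 → $t4=38
li $t3, 6 → $t3=6
li $t0, 35 → $t0=35
li $t1, 11 → $t1=11
rem $t1, $t1, 7 → $t1=11%7=4
xor $t0, $t1, $t1 → $t0=4^4=0
and $t1, $t0, 7 → $t1=0&7=0
cmp $t0, 26  (cmp 0,26)
bne again: taken
mul $t0, $t3, $t3 → $t0=6*6=36
halt.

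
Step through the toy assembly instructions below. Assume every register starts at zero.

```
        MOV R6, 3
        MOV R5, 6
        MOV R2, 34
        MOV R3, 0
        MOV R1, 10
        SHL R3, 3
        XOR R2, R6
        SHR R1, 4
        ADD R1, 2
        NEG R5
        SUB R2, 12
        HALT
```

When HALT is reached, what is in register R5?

R6=3
R5=6
R2=34
R3=0
R1=10
R3=0<<3=0
R2=34^3=33
R1=10>>4=0
R1=0+2=2
R5=-(6)=-6
R2=33-12=21
halt.

-6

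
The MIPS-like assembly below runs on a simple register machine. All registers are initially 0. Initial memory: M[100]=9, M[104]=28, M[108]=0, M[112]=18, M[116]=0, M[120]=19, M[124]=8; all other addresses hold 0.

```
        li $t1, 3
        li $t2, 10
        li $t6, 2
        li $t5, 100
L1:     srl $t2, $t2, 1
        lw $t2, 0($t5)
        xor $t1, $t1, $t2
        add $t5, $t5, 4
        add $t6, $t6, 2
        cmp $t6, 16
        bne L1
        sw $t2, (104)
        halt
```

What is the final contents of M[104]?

li $t1, 3 → $t1=3
li $t2, 10 → $t2=10
li $t6, 2 → $t6=2
li $t5, 100 → $t5=100
srl $t2, $t2, 1 → $t2=10>>1=5
lw $t2, 0($t5) → $t2=M[100]=9
xor $t1, $t1, $t2 → $t1=3^9=10
add $t5, $t5, 4 → $t5=100+4=104
add $t6, $t6, 2 → $t6=2+2=4
cmp $t6, 16  (cmp 4,16)
bne L1: taken
srl $t2, $t2, 1 → $t2=9>>1=4
lw $t2, 0($t5) → $t2=M[104]=28
xor $t1, $t1, $t2 → $t1=10^28=22
add $t5, $t5, 4 → $t5=104+4=108
add $t6, $t6, 2 → $t6=4+2=6
cmp $t6, 16  (cmp 6,16)
bne L1: taken
srl $t2, $t2, 1 → $t2=28>>1=14
lw $t2, 0($t5) → $t2=M[108]=0
xor $t1, $t1, $t2 → $t1=22^0=22
add $t5, $t5, 4 → $t5=108+4=112
add $t6, $t6, 2 → $t6=6+2=8
cmp $t6, 16  (cmp 8,16)
bne L1: taken
srl $t2, $t2, 1 → $t2=0>>1=0
lw $t2, 0($t5) → $t2=M[112]=18
xor $t1, $t1, $t2 → $t1=22^18=4
add $t5, $t5, 4 → $t5=112+4=116
add $t6, $t6, 2 → $t6=8+2=10
cmp $t6, 16  (cmp 10,16)
bne L1: taken
srl $t2, $t2, 1 → $t2=18>>1=9
lw $t2, 0($t5) → $t2=M[116]=0
xor $t1, $t1, $t2 → $t1=4^0=4
add $t5, $t5, 4 → $t5=116+4=120
add $t6, $t6, 2 → $t6=10+2=12
cmp $t6, 16  (cmp 12,16)
bne L1: taken
srl $t2, $t2, 1 → $t2=0>>1=0
lw $t2, 0($t5) → $t2=M[120]=19
xor $t1, $t1, $t2 → $t1=4^19=23
add $t5, $t5, 4 → $t5=120+4=124
add $t6, $t6, 2 → $t6=12+2=14
cmp $t6, 16  (cmp 14,16)
bne L1: taken
srl $t2, $t2, 1 → $t2=19>>1=9
lw $t2, 0($t5) → $t2=M[124]=8
xor $t1, $t1, $t2 → $t1=23^8=31
add $t5, $t5, 4 → $t5=124+4=128
add $t6, $t6, 2 → $t6=14+2=16
cmp $t6, 16  (cmp 16,16)
bne L1: not taken
sw $t2, (104) → M[104]=8
halt.

8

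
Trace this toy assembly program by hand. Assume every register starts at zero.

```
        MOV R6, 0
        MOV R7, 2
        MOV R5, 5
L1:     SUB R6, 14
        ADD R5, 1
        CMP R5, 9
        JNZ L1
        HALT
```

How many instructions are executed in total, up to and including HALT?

20

after MOV R6, 0: R6=0
after MOV R7, 2: R7=2
after MOV R5, 5: R5=5
after SUB R6, 14: R6=0-14=-14
after ADD R5, 1: R5=5+1=6
CMP R5, 9  (cmp 6,9)
JNZ L1: taken
after SUB R6, 14: R6=(-14)-14=-28
after ADD R5, 1: R5=6+1=7
CMP R5, 9  (cmp 7,9)
JNZ L1: taken
after SUB R6, 14: R6=(-28)-14=-42
after ADD R5, 1: R5=7+1=8
CMP R5, 9  (cmp 8,9)
JNZ L1: taken
after SUB R6, 14: R6=(-42)-14=-56
after ADD R5, 1: R5=8+1=9
CMP R5, 9  (cmp 9,9)
JNZ L1: not taken
halt.
Total executed instructions: 20.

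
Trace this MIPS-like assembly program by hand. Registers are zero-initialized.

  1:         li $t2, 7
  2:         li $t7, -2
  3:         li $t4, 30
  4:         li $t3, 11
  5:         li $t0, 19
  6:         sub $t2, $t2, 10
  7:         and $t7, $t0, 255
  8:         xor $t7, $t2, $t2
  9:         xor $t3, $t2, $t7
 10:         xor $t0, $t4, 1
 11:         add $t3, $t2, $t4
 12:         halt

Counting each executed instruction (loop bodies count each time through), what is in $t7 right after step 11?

after li $t2, 7: $t2=7
after li $t7, -2: $t7=-2
after li $t4, 30: $t4=30
after li $t3, 11: $t3=11
after li $t0, 19: $t0=19
after sub $t2, $t2, 10: $t2=7-10=-3
after and $t7, $t0, 255: $t7=19&255=19
after xor $t7, $t2, $t2: $t7=(-3)^(-3)=0
after xor $t3, $t2, $t7: $t3=(-3)^0=-3
after xor $t0, $t4, 1: $t0=30^1=31
after add $t3, $t2, $t4: $t3=(-3)+30=27
After step 11: $t7 = 0.

0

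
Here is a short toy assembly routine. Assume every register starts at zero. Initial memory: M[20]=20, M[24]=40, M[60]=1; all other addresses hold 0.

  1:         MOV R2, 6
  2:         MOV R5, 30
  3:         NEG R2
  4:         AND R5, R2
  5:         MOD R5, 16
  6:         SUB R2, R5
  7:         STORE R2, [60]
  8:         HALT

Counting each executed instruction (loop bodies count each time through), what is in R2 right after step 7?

after MOV R2, 6: R2=6
after MOV R5, 30: R5=30
after NEG R2: R2=-(6)=-6
after AND R5, R2: R5=30&(-6)=26
after MOD R5, 16: R5=26%16=10
after SUB R2, R5: R2=(-6)-10=-16
STORE R2, [60] → M[60]=-16
After step 7: R2 = -16.

-16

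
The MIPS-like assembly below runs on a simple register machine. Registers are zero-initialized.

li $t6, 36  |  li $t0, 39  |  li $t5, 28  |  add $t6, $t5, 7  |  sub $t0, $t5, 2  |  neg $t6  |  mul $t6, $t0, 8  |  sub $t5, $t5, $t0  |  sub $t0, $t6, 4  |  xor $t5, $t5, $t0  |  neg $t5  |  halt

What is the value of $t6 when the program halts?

208

li $t6, 36 → $t6=36
li $t0, 39 → $t0=39
li $t5, 28 → $t5=28
add $t6, $t5, 7 → $t6=28+7=35
sub $t0, $t5, 2 → $t0=28-2=26
neg $t6 → $t6=-(35)=-35
mul $t6, $t0, 8 → $t6=26*8=208
sub $t5, $t5, $t0 → $t5=28-26=2
sub $t0, $t6, 4 → $t0=208-4=204
xor $t5, $t5, $t0 → $t5=2^204=206
neg $t5 → $t5=-(206)=-206
halt.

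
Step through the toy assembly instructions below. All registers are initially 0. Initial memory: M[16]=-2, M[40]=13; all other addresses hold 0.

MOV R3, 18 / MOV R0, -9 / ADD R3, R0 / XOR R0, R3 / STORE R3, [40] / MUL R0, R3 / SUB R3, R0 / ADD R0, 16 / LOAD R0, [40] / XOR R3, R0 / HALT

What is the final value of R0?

MOV R3, 18 → R3=18
MOV R0, -9 → R0=-9
ADD R3, R0 → R3=18+(-9)=9
XOR R0, R3 → R0=(-9)^9=-2
STORE R3, [40] → M[40]=9
MUL R0, R3 → R0=(-2)*9=-18
SUB R3, R0 → R3=9-(-18)=27
ADD R0, 16 → R0=(-18)+16=-2
LOAD R0, [40] → R0=M[40]=9
XOR R3, R0 → R3=27^9=18
halt.

9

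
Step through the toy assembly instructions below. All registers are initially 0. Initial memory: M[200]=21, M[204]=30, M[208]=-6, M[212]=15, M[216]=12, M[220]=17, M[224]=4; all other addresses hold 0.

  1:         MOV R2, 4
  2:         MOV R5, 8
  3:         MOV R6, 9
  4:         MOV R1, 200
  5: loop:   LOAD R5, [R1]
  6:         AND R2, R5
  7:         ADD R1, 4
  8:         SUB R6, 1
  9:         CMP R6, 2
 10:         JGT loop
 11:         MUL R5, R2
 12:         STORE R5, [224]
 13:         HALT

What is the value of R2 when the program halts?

0

MOV R2, 4 → R2=4
MOV R5, 8 → R5=8
MOV R6, 9 → R6=9
MOV R1, 200 → R1=200
LOAD R5, [R1] → R5=M[200]=21
AND R2, R5 → R2=4&21=4
ADD R1, 4 → R1=200+4=204
SUB R6, 1 → R6=9-1=8
CMP R6, 2  (cmp 8,2)
JGT loop: taken
LOAD R5, [R1] → R5=M[204]=30
AND R2, R5 → R2=4&30=4
ADD R1, 4 → R1=204+4=208
SUB R6, 1 → R6=8-1=7
CMP R6, 2  (cmp 7,2)
JGT loop: taken
LOAD R5, [R1] → R5=M[208]=-6
AND R2, R5 → R2=4&(-6)=0
ADD R1, 4 → R1=208+4=212
SUB R6, 1 → R6=7-1=6
CMP R6, 2  (cmp 6,2)
JGT loop: taken
LOAD R5, [R1] → R5=M[212]=15
AND R2, R5 → R2=0&15=0
ADD R1, 4 → R1=212+4=216
SUB R6, 1 → R6=6-1=5
CMP R6, 2  (cmp 5,2)
JGT loop: taken
LOAD R5, [R1] → R5=M[216]=12
AND R2, R5 → R2=0&12=0
ADD R1, 4 → R1=216+4=220
SUB R6, 1 → R6=5-1=4
CMP R6, 2  (cmp 4,2)
JGT loop: taken
LOAD R5, [R1] → R5=M[220]=17
AND R2, R5 → R2=0&17=0
ADD R1, 4 → R1=220+4=224
SUB R6, 1 → R6=4-1=3
CMP R6, 2  (cmp 3,2)
JGT loop: taken
LOAD R5, [R1] → R5=M[224]=4
AND R2, R5 → R2=0&4=0
ADD R1, 4 → R1=224+4=228
SUB R6, 1 → R6=3-1=2
CMP R6, 2  (cmp 2,2)
JGT loop: not taken
MUL R5, R2 → R5=4*0=0
STORE R5, [224] → M[224]=0
halt.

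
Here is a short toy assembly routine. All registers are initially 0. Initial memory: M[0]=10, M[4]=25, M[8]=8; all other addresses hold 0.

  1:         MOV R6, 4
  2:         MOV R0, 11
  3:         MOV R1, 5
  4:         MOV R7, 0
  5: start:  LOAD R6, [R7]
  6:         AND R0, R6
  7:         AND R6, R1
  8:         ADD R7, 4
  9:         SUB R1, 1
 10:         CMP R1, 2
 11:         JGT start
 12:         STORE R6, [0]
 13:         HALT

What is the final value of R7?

MOV R6, 4 → R6=4
MOV R0, 11 → R0=11
MOV R1, 5 → R1=5
MOV R7, 0 → R7=0
LOAD R6, [R7] → R6=M[0]=10
AND R0, R6 → R0=11&10=10
AND R6, R1 → R6=10&5=0
ADD R7, 4 → R7=0+4=4
SUB R1, 1 → R1=5-1=4
CMP R1, 2  (cmp 4,2)
JGT start: taken
LOAD R6, [R7] → R6=M[4]=25
AND R0, R6 → R0=10&25=8
AND R6, R1 → R6=25&4=0
ADD R7, 4 → R7=4+4=8
SUB R1, 1 → R1=4-1=3
CMP R1, 2  (cmp 3,2)
JGT start: taken
LOAD R6, [R7] → R6=M[8]=8
AND R0, R6 → R0=8&8=8
AND R6, R1 → R6=8&3=0
ADD R7, 4 → R7=8+4=12
SUB R1, 1 → R1=3-1=2
CMP R1, 2  (cmp 2,2)
JGT start: not taken
STORE R6, [0] → M[0]=0
halt.

12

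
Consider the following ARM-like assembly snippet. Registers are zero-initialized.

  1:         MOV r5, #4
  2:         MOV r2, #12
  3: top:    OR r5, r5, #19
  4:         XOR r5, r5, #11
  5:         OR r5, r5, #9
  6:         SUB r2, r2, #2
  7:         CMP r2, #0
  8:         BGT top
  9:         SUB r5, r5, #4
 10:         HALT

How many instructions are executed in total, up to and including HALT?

40

after MOV r5, #4: r5=4
after MOV r2, #12: r2=12
after OR r5, r5, #19: r5=4|19=23
after XOR r5, r5, #11: r5=23^11=28
after OR r5, r5, #9: r5=28|9=29
after SUB r2, r2, #2: r2=12-2=10
CMP r2, #0  (cmp 10,0)
BGT top: taken
after OR r5, r5, #19: r5=29|19=31
after XOR r5, r5, #11: r5=31^11=20
after OR r5, r5, #9: r5=20|9=29
after SUB r2, r2, #2: r2=10-2=8
CMP r2, #0  (cmp 8,0)
BGT top: taken
after OR r5, r5, #19: r5=29|19=31
after XOR r5, r5, #11: r5=31^11=20
after OR r5, r5, #9: r5=20|9=29
after SUB r2, r2, #2: r2=8-2=6
CMP r2, #0  (cmp 6,0)
BGT top: taken
after OR r5, r5, #19: r5=29|19=31
after XOR r5, r5, #11: r5=31^11=20
after OR r5, r5, #9: r5=20|9=29
after SUB r2, r2, #2: r2=6-2=4
CMP r2, #0  (cmp 4,0)
BGT top: taken
after OR r5, r5, #19: r5=29|19=31
after XOR r5, r5, #11: r5=31^11=20
after OR r5, r5, #9: r5=20|9=29
after SUB r2, r2, #2: r2=4-2=2
CMP r2, #0  (cmp 2,0)
BGT top: taken
after OR r5, r5, #19: r5=29|19=31
after XOR r5, r5, #11: r5=31^11=20
after OR r5, r5, #9: r5=20|9=29
after SUB r2, r2, #2: r2=2-2=0
CMP r2, #0  (cmp 0,0)
BGT top: not taken
after SUB r5, r5, #4: r5=29-4=25
halt.
Total executed instructions: 40.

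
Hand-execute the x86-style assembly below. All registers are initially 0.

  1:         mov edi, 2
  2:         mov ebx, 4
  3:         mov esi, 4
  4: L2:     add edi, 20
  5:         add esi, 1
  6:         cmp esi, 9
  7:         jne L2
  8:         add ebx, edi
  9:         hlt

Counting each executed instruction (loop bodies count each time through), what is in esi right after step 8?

edi=2
ebx=4
esi=4
edi=2+20=22
esi=4+1=5
cmp esi, 9  (cmp 5,9)
jne L2: taken
edi=22+20=42
After step 8: esi = 5.

5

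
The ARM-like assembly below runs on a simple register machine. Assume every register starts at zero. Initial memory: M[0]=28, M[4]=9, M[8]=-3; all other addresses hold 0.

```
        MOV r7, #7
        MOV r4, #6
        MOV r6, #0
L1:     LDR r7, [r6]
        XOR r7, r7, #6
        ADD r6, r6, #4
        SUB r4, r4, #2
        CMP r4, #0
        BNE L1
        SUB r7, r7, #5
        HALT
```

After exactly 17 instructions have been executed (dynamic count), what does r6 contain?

r7=7
r4=6
r6=0
r7=M[0]=28
r7=28^6=26
r6=0+4=4
r4=6-2=4
CMP r4, #0  (cmp 4,0)
BNE L1: taken
r7=M[4]=9
r7=9^6=15
r6=4+4=8
r4=4-2=2
CMP r4, #0  (cmp 2,0)
BNE L1: taken
r7=M[8]=-3
r7=(-3)^6=-5
After step 17: r6 = 8.

8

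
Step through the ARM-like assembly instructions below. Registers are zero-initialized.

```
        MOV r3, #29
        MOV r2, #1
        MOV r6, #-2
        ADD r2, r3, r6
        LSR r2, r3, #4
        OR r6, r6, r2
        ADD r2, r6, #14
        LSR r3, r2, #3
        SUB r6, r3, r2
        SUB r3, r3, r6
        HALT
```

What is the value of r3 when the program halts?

MOV r3, #29 → r3=29
MOV r2, #1 → r2=1
MOV r6, #-2 → r6=-2
ADD r2, r3, r6 → r2=29+(-2)=27
LSR r2, r3, #4 → r2=29>>4=1
OR r6, r6, r2 → r6=(-2)|1=-1
ADD r2, r6, #14 → r2=(-1)+14=13
LSR r3, r2, #3 → r3=13>>3=1
SUB r6, r3, r2 → r6=1-13=-12
SUB r3, r3, r6 → r3=1-(-12)=13
halt.

13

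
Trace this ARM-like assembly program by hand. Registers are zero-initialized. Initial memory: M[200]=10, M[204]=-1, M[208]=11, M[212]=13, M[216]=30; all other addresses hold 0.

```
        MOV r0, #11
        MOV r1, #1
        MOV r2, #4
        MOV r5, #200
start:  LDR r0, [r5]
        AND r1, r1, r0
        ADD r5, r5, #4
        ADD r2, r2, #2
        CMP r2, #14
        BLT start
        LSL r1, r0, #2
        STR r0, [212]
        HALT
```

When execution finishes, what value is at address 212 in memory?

MOV r0, #11 → r0=11
MOV r1, #1 → r1=1
MOV r2, #4 → r2=4
MOV r5, #200 → r5=200
LDR r0, [r5] → r0=M[200]=10
AND r1, r1, r0 → r1=1&10=0
ADD r5, r5, #4 → r5=200+4=204
ADD r2, r2, #2 → r2=4+2=6
CMP r2, #14  (cmp 6,14)
BLT start: taken
LDR r0, [r5] → r0=M[204]=-1
AND r1, r1, r0 → r1=0&(-1)=0
ADD r5, r5, #4 → r5=204+4=208
ADD r2, r2, #2 → r2=6+2=8
CMP r2, #14  (cmp 8,14)
BLT start: taken
LDR r0, [r5] → r0=M[208]=11
AND r1, r1, r0 → r1=0&11=0
ADD r5, r5, #4 → r5=208+4=212
ADD r2, r2, #2 → r2=8+2=10
CMP r2, #14  (cmp 10,14)
BLT start: taken
LDR r0, [r5] → r0=M[212]=13
AND r1, r1, r0 → r1=0&13=0
ADD r5, r5, #4 → r5=212+4=216
ADD r2, r2, #2 → r2=10+2=12
CMP r2, #14  (cmp 12,14)
BLT start: taken
LDR r0, [r5] → r0=M[216]=30
AND r1, r1, r0 → r1=0&30=0
ADD r5, r5, #4 → r5=216+4=220
ADD r2, r2, #2 → r2=12+2=14
CMP r2, #14  (cmp 14,14)
BLT start: not taken
LSL r1, r0, #2 → r1=30<<2=120
STR r0, [212] → M[212]=30
halt.

30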